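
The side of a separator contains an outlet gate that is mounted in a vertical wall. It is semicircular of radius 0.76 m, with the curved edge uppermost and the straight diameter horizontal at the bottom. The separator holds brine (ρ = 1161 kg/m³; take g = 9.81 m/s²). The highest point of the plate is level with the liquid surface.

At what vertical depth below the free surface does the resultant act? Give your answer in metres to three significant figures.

h_p = 0.530 m

γ = ρg = 1161 × 9.81 / 1000 = 11.38941 kN/m³.
The centroid lies 4r/(3π) = 0.322554 m above the diameter, so r − 4r/(3π) = 0.76 − 0.322554 = 0.437446 m below the topmost point, so the centroid depth is h_c = 0.437446 m.
A = πr²/2 = π × 0.76²/2 = 0.907292 m².
Resultant F = γ·h_c·A = 11.38941 × 0.437446 × 0.907292 = 4.52036 kN.
I_c = (π/8 − 8/(9π))·r⁴ = 0.109757 × 0.76⁴ = 0.0366173 m⁴.
Centre of pressure: y_p = y_c + I_c/(y_c·A) = 0.437446 + 0.0366173/(0.437446 × 0.907292) = 0.437446 + 0.0922603 = 0.529706 m along the plane.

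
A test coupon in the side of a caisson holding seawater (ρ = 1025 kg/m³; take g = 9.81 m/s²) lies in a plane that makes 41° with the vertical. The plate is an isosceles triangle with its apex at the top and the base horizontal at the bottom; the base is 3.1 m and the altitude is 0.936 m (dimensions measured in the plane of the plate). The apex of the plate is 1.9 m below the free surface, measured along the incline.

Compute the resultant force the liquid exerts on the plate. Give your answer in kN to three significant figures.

γ = ρg = 1025 × 9.81 / 1000 = 10.05525 kN/m³.
The plate makes 41° with the vertical, i.e. θ = 90° − 41° = 49° to the horizontal. Measuring y along the incline from the free-surface line, vertical depth h = y·sinθ with sinθ = 0.754710.
With the apex up, the centroid sits 2h/3 = 2 × 0.936/3 = 0.624 m below the apex, so y_c = 1.9 + 0.624 = 2.524 m and h_c = 2.524 × 0.754710 = 1.90489 m.
A = ½ × 3.1 × 0.936 = 1.4508 m².
Resultant F = γ·h_c·A = 10.05525 × 1.90489 × 1.4508 = 27.7888 kN.

F ≈ 27.8 kN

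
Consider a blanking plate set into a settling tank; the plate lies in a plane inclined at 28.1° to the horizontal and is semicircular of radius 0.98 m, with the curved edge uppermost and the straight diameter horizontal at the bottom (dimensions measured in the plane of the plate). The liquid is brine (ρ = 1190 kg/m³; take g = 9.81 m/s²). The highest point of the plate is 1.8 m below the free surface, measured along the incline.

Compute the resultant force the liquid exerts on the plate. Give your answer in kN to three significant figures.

γ = ρg = 1190 × 9.81 / 1000 = 11.6739 kN/m³.
Let θ = 28.1° be the plate's angle to the horizontal; measure y along the incline from where the plane meets the free surface. Vertical depth h = y·sinθ with sinθ = 0.471012.
The centroid lies 4r/(3π) = 0.415925 m above the diameter, so r − 4r/(3π) = 0.98 − 0.415925 = 0.564075 m below the topmost point, so y_c = 1.8 + 0.564075 = 2.36408 m and h_c = 2.36408 × 0.471012 = 1.11351 m.
A = πr²/2 = π × 0.98²/2 = 1.50859 m².
Resultant F = γ·h_c·A = 11.6739 × 1.11351 × 1.50859 = 19.6102 kN.

F ≈ 19.6 kN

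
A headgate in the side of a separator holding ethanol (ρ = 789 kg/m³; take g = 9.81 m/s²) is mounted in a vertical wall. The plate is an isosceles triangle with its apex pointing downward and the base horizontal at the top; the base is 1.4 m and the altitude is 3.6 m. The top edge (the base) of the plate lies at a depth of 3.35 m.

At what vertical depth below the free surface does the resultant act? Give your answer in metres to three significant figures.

h_p = 4.71 m

γ = ρg = 789 × 9.81 / 1000 = 7.74009 kN/m³.
With the apex down, the centroid sits h/3 = 3.6/3 = 1.2 m below the base (the top edge), so the centroid depth is h_c = 3.35 + 1.2 = 4.55 m.
A = ½ × 1.4 × 3.6 = 2.52 m².
Resultant F = γ·h_c·A = 7.74009 × 4.55 × 2.52 = 88.7479 kN.
I_c = b·h³/36 = 1.4 × 3.6³/36 = 1.8144 m⁴.
Centre of pressure: y_p = y_c + I_c/(y_c·A) = 4.55 + 1.8144/(4.55 × 2.52) = 4.55 + 0.158242 = 4.70824 m along the plane.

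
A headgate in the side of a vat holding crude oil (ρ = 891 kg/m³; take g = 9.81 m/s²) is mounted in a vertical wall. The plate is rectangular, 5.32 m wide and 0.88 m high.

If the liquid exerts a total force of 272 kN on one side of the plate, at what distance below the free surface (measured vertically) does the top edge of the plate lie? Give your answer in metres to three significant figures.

d_top ≈ 6.21 m

γ = ρg = 891 × 9.81 / 1000 = 8.74071 kN/m³.
A = 5.32 × 0.88 = 4.6816 m².
From F = γ·h_c·A, the centroid depth is h_c = 272/(8.74071 × 4.6816) = 6.64703 m.
The centroid lies 0.88/2 = 0.44 m below the top edge, so the top edge sits at h_top = 6.64703 − 0.44 = 6.20703 m below the surface.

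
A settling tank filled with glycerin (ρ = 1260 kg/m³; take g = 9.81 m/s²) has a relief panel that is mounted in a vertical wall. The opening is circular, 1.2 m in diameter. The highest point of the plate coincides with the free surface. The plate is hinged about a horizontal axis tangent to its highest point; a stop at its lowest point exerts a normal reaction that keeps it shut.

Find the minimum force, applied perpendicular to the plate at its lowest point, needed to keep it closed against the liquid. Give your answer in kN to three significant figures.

P ≈ 5.24 kN

γ = ρg = 1260 × 9.81 / 1000 = 12.3606 kN/m³.
The centroid is at the centre, 0.6 m below the top of the plate, so the centroid depth is h_c = 0.6 m.
A = π(0.6)² = 1.13097 m².
Resultant F = γ·h_c·A = 12.3606 × 0.6 × 1.13097 = 8.38768 kN.
I_c = πr⁴/4 = π × 0.6⁴/4 = 0.101788 m⁴.
Centre of pressure: y_p = y_c + I_c/(y_c·A) = 0.6 + 0.101788/(0.6 × 1.13097) = 0.6 + 0.150001 = 0.750001 m along the plane.
The resultant acts 0.6 + 0.150001 = 0.750001 m (along the plate) below the hinge at the top edge, so the moment about the hinge is M = F × 0.750001 = 8.38768 × 0.750001 = 6.29077 kN·m.
A normal force at the bottom, 1.2 m from the hinge, must supply this moment: P = 6.29077/1.2 = 5.24231 kN.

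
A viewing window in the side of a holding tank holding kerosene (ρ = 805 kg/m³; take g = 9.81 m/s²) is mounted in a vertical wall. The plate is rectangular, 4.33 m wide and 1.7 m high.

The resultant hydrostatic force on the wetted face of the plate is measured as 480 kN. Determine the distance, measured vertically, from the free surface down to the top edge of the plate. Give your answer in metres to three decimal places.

d_top ≈ 7.407 m

γ = ρg = 805 × 9.81 / 1000 = 7.89705 kN/m³.
A = 4.33 × 1.7 = 7.361 m².
From F = γ·h_c·A, the centroid depth is h_c = 480/(7.89705 × 7.361) = 8.25733 m.
The centroid lies 1.7/2 = 0.85 m below the top edge, so the top edge sits at h_top = 8.25733 − 0.85 = 7.40733 m below the surface.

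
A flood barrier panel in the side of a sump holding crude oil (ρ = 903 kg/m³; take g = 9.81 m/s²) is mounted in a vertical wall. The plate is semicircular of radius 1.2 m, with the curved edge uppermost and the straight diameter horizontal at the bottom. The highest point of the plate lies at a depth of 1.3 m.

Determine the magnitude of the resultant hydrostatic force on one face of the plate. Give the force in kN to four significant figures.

F ≈ 39.89 kN

γ = ρg = 903 × 9.81 / 1000 = 8.85843 kN/m³.
The centroid lies 4r/(3π) = 0.509296 m above the diameter, so r − 4r/(3π) = 1.2 − 0.509296 = 0.690704 m below the topmost point, so the centroid depth is h_c = 1.3 + 0.690704 = 1.9907 m.
A = πr²/2 = π × 1.2²/2 = 2.26195 m².
Resultant F = γ·h_c·A = 8.85843 × 1.9907 × 2.26195 = 39.8883 kN.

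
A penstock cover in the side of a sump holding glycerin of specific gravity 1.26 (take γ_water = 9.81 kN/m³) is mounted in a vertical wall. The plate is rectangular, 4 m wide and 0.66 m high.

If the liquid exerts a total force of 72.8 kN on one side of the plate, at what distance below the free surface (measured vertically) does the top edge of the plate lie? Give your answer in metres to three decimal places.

γ = 1.26 × 9.81 = 12.3606 kN/m³.
A = 4 × 0.66 = 2.64 m².
From F = γ·h_c·A, the centroid depth is h_c = 72.8/(12.3606 × 2.64) = 2.23094 m.
The centroid lies 0.66/2 = 0.33 m below the top edge, so the top edge sits at h_top = 2.23094 − 0.33 = 1.90094 m below the surface.

d_top ≈ 1.901 m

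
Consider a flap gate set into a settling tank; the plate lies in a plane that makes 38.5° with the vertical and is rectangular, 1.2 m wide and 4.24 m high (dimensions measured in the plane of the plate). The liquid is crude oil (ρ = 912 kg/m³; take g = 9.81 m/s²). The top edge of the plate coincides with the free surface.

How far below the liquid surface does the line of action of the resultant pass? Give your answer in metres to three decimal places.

h_p = 2.212 m

γ = ρg = 912 × 9.81 / 1000 = 8.94672 kN/m³.
The plate makes 38.5° with the vertical, i.e. θ = 90° − 38.5° = 51.5° to the horizontal. Measuring y along the incline from the free-surface line, vertical depth h = y·sinθ with sinθ = 0.782608.
The centroid lies 4.24/2 = 2.12 m below the top edge, so y_c = 2.12 m and h_c = 2.12 × 0.782608 = 1.65913 m.
A = 1.2 × 4.24 = 5.088 m².
Resultant F = γ·h_c·A = 8.94672 × 1.65913 × 5.088 = 75.5251 kN.
I_c = b·h³/12 = 1.2 × 4.24³/12 = 7.6225 m⁴.
Centre of pressure: y_p = y_c + I_c/(y_c·A) = 2.12 + 7.6225/(2.12 × 5.088) = 2.12 + 0.706666 = 2.82667 m along the plane.
Vertically, h_p = y_p·sinθ = 2.82667 × 0.782608 = 2.21217 m.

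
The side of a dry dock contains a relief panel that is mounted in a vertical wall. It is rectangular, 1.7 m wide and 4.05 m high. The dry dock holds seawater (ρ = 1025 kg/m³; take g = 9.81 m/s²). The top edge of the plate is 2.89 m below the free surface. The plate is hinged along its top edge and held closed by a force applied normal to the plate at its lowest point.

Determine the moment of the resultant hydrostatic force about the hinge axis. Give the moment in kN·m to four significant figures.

γ = ρg = 1025 × 9.81 / 1000 = 10.05525 kN/m³.
The centroid lies 4.05/2 = 2.025 m below the top edge, so the centroid depth is h_c = 2.89 + 2.025 = 4.915 m.
A = 1.7 × 4.05 = 6.885 m².
Resultant F = γ·h_c·A = 10.05525 × 4.915 × 6.885 = 340.267 kN.
I_c = b·h³/12 = 1.7 × 4.05³/12 = 9.41093 m⁴.
Centre of pressure: y_p = y_c + I_c/(y_c·A) = 4.915 + 9.41093/(4.915 × 6.885) = 4.915 + 0.278103 = 5.1931 m along the plane.
The resultant acts 2.025 + 0.278103 = 2.3031 m (along the plate) below the hinge at the top edge, so the moment about the hinge is M = F × 2.3031 = 340.267 × 2.3031 = 783.669 kN·m.

M ≈ 783.7 kN·m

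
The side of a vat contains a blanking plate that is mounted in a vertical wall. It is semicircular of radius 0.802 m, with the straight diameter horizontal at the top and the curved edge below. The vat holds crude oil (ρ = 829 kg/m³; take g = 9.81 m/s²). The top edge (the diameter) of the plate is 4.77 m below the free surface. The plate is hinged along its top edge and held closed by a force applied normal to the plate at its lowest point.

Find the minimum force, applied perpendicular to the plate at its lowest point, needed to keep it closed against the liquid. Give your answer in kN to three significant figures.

P ≈ 18.3 kN

γ = ρg = 829 × 9.81 / 1000 = 8.13249 kN/m³.
The centroid of a semicircle lies 4r/(3π) = 0.340379 m from the diameter, here below the top edge, so the centroid depth is h_c = 4.77 + 0.340379 = 5.11038 m.
A = πr²/2 = π × 0.802²/2 = 1.01034 m².
Resultant F = γ·h_c·A = 8.13249 × 5.11038 × 1.01034 = 41.9898 kN.
I_c = (π/8 − 8/(9π))·r⁴ = 0.109757 × 0.802⁴ = 0.0454077 m⁴.
Centre of pressure: y_p = y_c + I_c/(y_c·A) = 5.11038 + 0.0454077/(5.11038 × 1.01034) = 5.11038 + 0.00879445 = 5.11917 m along the plane.
The resultant acts 0.340379 + 0.00879445 = 0.349173 m (along the plate) below the hinge at the top edge, so the moment about the hinge is M = F × 0.349173 = 41.9898 × 0.349173 = 14.6617 kN·m.
A normal force at the bottom, 0.802 m from the hinge, must supply this moment: P = 14.6617/0.802 = 18.2814 kN.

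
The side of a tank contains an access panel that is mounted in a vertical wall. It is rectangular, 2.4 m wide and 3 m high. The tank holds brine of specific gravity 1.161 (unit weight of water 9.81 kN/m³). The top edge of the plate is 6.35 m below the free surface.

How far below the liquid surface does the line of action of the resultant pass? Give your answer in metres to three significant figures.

γ = 1.161 × 9.81 = 11.38941 kN/m³.
The centroid lies 3/2 = 1.5 m below the top edge, so the centroid depth is h_c = 6.35 + 1.5 = 7.85 m.
A = 2.4 × 3 = 7.2 m².
Resultant F = γ·h_c·A = 11.38941 × 7.85 × 7.2 = 643.729 kN.
I_c = b·h³/12 = 2.4 × 3³/12 = 5.4 m⁴.
Centre of pressure: y_p = y_c + I_c/(y_c·A) = 7.85 + 5.4/(7.85 × 7.2) = 7.85 + 0.0955414 = 7.94554 m along the plane.

h_p = 7.95 m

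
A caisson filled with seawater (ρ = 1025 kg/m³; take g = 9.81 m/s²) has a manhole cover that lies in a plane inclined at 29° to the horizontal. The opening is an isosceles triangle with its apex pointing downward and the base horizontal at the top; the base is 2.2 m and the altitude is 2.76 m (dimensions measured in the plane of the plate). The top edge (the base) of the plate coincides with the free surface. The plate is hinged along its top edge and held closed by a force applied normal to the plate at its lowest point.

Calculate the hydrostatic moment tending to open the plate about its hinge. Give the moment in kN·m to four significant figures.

γ = ρg = 1025 × 9.81 / 1000 = 10.05525 kN/m³.
Let θ = 29° be the plate's angle to the horizontal; measure y along the incline from where the plane meets the free surface. Vertical depth h = y·sinθ with sinθ = 0.484810.
With the apex down, the centroid sits h/3 = 2.76/3 = 0.92 m below the base (the top edge), so y_c = 0.92 m and h_c = 0.92 × 0.484810 = 0.446025 m.
A = ½ × 2.2 × 2.76 = 3.036 m².
Resultant F = γ·h_c·A = 10.05525 × 0.446025 × 3.036 = 13.6161 kN.
I_c = b·h³/36 = 2.2 × 2.76³/36 = 1.28484 m⁴.
Centre of pressure: y_p = y_c + I_c/(y_c·A) = 0.92 + 1.28484/(0.92 × 3.036) = 0.92 + 0.460002 = 1.38 m along the plane.
The resultant acts 0.92 + 0.460002 = 1.38 m (along the plate) below the hinge at the top edge, so the moment about the hinge is M = F × 1.38 = 13.6161 × 1.38 = 18.7902 kN·m.

M ≈ 18.79 kN·m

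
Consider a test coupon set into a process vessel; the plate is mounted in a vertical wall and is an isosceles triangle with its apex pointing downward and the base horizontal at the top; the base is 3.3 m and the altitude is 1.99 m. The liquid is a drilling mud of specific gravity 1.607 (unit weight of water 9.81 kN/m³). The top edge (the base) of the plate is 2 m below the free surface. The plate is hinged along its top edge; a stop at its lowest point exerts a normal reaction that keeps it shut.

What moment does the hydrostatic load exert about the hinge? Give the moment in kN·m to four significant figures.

γ = 1.607 × 9.81 = 15.76467 kN/m³.
With the apex down, the centroid sits h/3 = 1.99/3 = 0.663333 m below the base (the top edge), so the centroid depth is h_c = 2 + 0.663333 = 2.66333 m.
A = ½ × 3.3 × 1.99 = 3.2835 m².
Resultant F = γ·h_c·A = 15.76467 × 2.66333 × 3.2835 = 137.863 kN.
I_c = b·h³/36 = 3.3 × 1.99³/36 = 0.722388 m⁴.
Centre of pressure: y_p = y_c + I_c/(y_c·A) = 2.66333 + 0.722388/(2.66333 × 3.2835) = 2.66333 + 0.0826054 = 2.74594 m along the plane.
The resultant acts 0.663333 + 0.0826054 = 0.745938 m (along the plate) below the hinge at the top edge, so the moment about the hinge is M = F × 0.745938 = 137.863 × 0.745938 = 102.837 kN·m.

M ≈ 102.8 kN·m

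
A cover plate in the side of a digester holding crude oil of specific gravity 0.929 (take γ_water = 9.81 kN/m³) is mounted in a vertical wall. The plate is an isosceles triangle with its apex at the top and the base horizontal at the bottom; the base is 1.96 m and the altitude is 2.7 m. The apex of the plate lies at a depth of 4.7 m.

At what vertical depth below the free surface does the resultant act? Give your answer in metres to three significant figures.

h_p = 6.56 m

γ = 0.929 × 9.81 = 9.11349 kN/m³.
With the apex up, the centroid sits 2h/3 = 2 × 2.7/3 = 1.8 m below the apex, so the centroid depth is h_c = 4.7 + 1.8 = 6.5 m.
A = ½ × 1.96 × 2.7 = 2.646 m².
Resultant F = γ·h_c·A = 9.11349 × 6.5 × 2.646 = 156.743 kN.
I_c = b·h³/36 = 1.96 × 2.7³/36 = 1.07163 m⁴.
Centre of pressure: y_p = y_c + I_c/(y_c·A) = 6.5 + 1.07163/(6.5 × 2.646) = 6.5 + 0.0623077 = 6.56231 m along the plane.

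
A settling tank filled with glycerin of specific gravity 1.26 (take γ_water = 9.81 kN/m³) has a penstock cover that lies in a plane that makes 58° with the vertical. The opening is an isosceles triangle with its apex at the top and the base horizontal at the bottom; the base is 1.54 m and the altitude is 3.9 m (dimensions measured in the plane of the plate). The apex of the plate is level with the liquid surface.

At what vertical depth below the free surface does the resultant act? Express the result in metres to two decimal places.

γ = 1.26 × 9.81 = 12.3606 kN/m³.
The plate makes 58° with the vertical, i.e. θ = 90° − 58° = 32° to the horizontal. Measuring y along the incline from the free-surface line, vertical depth h = y·sinθ with sinθ = 0.529919.
With the apex up, the centroid sits 2h/3 = 2 × 3.9/3 = 2.6 m below the apex, so y_c = 2.6 m and h_c = 2.6 × 0.529919 = 1.37779 m.
A = ½ × 1.54 × 3.9 = 3.003 m².
Resultant F = γ·h_c·A = 12.3606 × 1.37779 × 3.003 = 51.142 kN.
I_c = b·h³/36 = 1.54 × 3.9³/36 = 2.53754 m⁴.
Centre of pressure: y_p = y_c + I_c/(y_c·A) = 2.6 + 2.53754/(2.6 × 3.003) = 2.6 + 0.325001 = 2.925 m along the plane.
Vertically, h_p = y_p·sinθ = 2.925 × 0.529919 = 1.55001 m.

h_p = 1.55 m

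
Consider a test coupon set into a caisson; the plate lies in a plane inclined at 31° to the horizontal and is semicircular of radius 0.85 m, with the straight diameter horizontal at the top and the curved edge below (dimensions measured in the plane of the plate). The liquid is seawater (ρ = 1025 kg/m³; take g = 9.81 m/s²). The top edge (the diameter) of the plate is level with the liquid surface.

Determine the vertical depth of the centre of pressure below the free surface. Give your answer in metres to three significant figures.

h_p = 0.258 m

γ = ρg = 1025 × 9.81 / 1000 = 10.05525 kN/m³.
Let θ = 31° be the plate's angle to the horizontal; measure y along the incline from where the plane meets the free surface. Vertical depth h = y·sinθ with sinθ = 0.515038.
The centroid of a semicircle lies 4r/(3π) = 0.360751 m from the diameter, here below the top edge, so y_c = 0.360751 m and h_c = 0.360751 × 0.515038 = 0.1858 m.
A = πr²/2 = π × 0.85²/2 = 1.1349 m².
Resultant F = γ·h_c·A = 10.05525 × 0.1858 × 1.1349 = 2.12029 kN.
I_c = (π/8 − 8/(9π))·r⁴ = 0.109757 × 0.85⁴ = 0.0572938 m⁴.
Centre of pressure: y_p = y_c + I_c/(y_c·A) = 0.360751 + 0.0572938/(0.360751 × 1.1349) = 0.360751 + 0.13994 = 0.500691 m along the plane.
Vertically, h_p = y_p·sinθ = 0.500691 × 0.515038 = 0.257875 m.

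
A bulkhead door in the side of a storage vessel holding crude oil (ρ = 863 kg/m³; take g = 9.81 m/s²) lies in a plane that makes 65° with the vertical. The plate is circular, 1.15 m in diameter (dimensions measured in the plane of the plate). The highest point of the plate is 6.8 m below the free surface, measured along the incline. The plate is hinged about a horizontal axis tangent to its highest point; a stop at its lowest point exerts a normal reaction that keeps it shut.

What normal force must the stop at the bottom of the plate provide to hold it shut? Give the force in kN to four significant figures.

P ≈ 13.97 kN

γ = ρg = 863 × 9.81 / 1000 = 8.46603 kN/m³.
The plate makes 65° with the vertical, i.e. θ = 90° − 65° = 25° to the horizontal. Measuring y along the incline from the free-surface line, vertical depth h = y·sinθ with sinθ = 0.422618.
The centroid is at the centre, 0.575 m below the top of the plate, so y_c = 6.8 + 0.575 = 7.375 m and h_c = 7.375 × 0.422618 = 3.11681 m.
A = π(0.575)² = 1.03869 m².
Resultant F = γ·h_c·A = 8.46603 × 3.11681 × 1.03869 = 27.4079 kN.
I_c = πr⁴/4 = π × 0.575⁴/4 = 0.0858541 m⁴.
Centre of pressure: y_p = y_c + I_c/(y_c·A) = 7.375 + 0.0858541/(7.375 × 1.03869) = 7.375 + 0.0112076 = 7.38621 m along the plane.
The resultant acts 0.575 + 0.0112076 = 0.586208 m (along the plate) below the hinge at the top edge, so the moment about the hinge is M = F × 0.586208 = 27.4079 × 0.586208 = 16.0667 kN·m.
A normal force at the bottom, 1.15 m from the hinge, must supply this moment: P = 16.0667/1.15 = 13.971 kN.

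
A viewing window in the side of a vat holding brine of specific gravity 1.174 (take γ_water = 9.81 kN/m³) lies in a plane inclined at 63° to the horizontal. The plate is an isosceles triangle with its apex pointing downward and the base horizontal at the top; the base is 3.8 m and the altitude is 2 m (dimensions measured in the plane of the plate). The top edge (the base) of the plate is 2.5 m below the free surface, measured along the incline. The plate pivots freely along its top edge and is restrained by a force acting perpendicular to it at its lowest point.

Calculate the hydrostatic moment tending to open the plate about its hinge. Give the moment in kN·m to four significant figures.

γ = 1.174 × 9.81 = 11.51694 kN/m³.
Let θ = 63° be the plate's angle to the horizontal; measure y along the incline from where the plane meets the free surface. Vertical depth h = y·sinθ with sinθ = 0.891007.
With the apex down, the centroid sits h/3 = 2/3 = 0.666667 m below the base (the top edge), so y_c = 2.5 + 0.666667 = 3.16667 m and h_c = 3.16667 × 0.891007 = 2.82153 m.
A = ½ × 3.8 × 2 = 3.8 m².
Resultant F = γ·h_c·A = 11.51694 × 2.82153 × 3.8 = 123.482 kN.
I_c = b·h³/36 = 3.8 × 2³/36 = 0.844444 m⁴.
Centre of pressure: y_p = y_c + I_c/(y_c·A) = 3.16667 + 0.844444/(3.16667 × 3.8) = 3.16667 + 0.0701753 = 3.23685 m along the plane.
The resultant acts 0.666667 + 0.0701753 = 0.736842 m (along the plate) below the hinge at the top edge, so the moment about the hinge is M = F × 0.736842 = 123.482 × 0.736842 = 90.9867 kN·m.

M ≈ 90.99 kN·m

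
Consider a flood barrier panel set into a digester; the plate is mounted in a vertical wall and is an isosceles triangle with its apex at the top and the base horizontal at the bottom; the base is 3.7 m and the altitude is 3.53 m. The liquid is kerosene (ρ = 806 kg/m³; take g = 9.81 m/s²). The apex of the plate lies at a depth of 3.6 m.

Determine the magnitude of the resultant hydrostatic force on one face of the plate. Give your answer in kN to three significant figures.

F ≈ 307 kN

γ = ρg = 806 × 9.81 / 1000 = 7.90686 kN/m³.
With the apex up, the centroid sits 2h/3 = 2 × 3.53/3 = 2.35333 m below the apex, so the centroid depth is h_c = 3.6 + 2.35333 = 5.95333 m.
A = ½ × 3.7 × 3.53 = 6.5305 m².
Resultant F = γ·h_c·A = 7.90686 × 5.95333 × 6.5305 = 307.405 kN.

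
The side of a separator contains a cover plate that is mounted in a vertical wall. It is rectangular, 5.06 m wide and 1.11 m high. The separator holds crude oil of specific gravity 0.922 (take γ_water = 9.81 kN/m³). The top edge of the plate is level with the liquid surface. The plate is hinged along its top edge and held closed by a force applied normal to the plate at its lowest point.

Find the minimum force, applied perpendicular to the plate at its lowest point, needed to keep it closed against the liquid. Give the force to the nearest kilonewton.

P ≈ 19 kN

γ = 0.922 × 9.81 = 9.04482 kN/m³.
The centroid lies 1.11/2 = 0.555 m below the top edge, so the centroid depth is h_c = 0.555 m.
A = 5.06 × 1.11 = 5.6166 m².
Resultant F = γ·h_c·A = 9.04482 × 0.555 × 5.6166 = 28.1946 kN.
I_c = b·h³/12 = 5.06 × 1.11³/12 = 0.576684 m⁴.
Centre of pressure: y_p = y_c + I_c/(y_c·A) = 0.555 + 0.576684/(0.555 × 5.6166) = 0.555 + 0.185 = 0.74 m along the plane.
The resultant acts 0.555 + 0.185 = 0.74 m (along the plate) below the hinge at the top edge, so the moment about the hinge is M = F × 0.74 = 28.1946 × 0.74 = 20.864 kN·m.
A normal force at the bottom, 1.11 m from the hinge, must supply this moment: P = 20.864/1.11 = 18.7964 kN.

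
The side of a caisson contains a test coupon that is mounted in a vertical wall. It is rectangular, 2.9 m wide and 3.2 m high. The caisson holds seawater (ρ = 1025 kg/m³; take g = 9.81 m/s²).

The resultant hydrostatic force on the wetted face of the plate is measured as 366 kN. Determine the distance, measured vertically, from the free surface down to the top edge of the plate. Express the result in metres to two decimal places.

d_top ≈ 2.32 m

γ = ρg = 1025 × 9.81 / 1000 = 10.05525 kN/m³.
A = 2.9 × 3.2 = 9.28 m².
From F = γ·h_c·A, the centroid depth is h_c = 366/(10.05525 × 9.28) = 3.92229 m.
The centroid lies 3.2/2 = 1.6 m below the top edge, so the top edge sits at h_top = 3.92229 − 1.6 = 2.32229 m below the surface.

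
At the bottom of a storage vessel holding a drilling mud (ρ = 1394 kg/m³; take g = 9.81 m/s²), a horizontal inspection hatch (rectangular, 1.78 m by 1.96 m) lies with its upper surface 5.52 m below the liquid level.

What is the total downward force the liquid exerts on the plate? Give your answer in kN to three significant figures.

F ≈ 263 kN

γ = ρg = 1394 × 9.81 / 1000 = 13.67514 kN/m³.
The plate is horizontal, so pressure is uniform at p = γ·h = 13.67514 × 5.52 = 75.4868 kN/m².
A = 1.78 × 1.96 = 3.4888 m².
F = p·A = 75.4868 × 3.4888 = 263.358 kN.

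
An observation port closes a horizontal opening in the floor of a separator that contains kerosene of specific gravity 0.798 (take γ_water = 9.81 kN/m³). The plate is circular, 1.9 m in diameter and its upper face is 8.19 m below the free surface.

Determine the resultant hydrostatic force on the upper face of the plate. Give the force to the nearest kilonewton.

γ = 0.798 × 9.81 = 7.82838 kN/m³.
The plate is horizontal, so pressure is uniform at p = γ·h = 7.82838 × 8.19 = 64.1144 kN/m².
A = π(0.95)² = 2.83529 m².
F = p·A = 64.1144 × 2.83529 = 181.783 kN.

F ≈ 182 kN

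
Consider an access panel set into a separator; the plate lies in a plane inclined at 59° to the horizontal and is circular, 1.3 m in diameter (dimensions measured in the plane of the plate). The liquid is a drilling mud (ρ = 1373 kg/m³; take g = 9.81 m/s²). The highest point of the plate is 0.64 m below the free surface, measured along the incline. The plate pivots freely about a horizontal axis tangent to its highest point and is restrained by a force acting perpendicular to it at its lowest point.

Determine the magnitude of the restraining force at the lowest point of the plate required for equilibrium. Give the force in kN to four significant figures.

P ≈ 11.13 kN

γ = ρg = 1373 × 9.81 / 1000 = 13.46913 kN/m³.
Let θ = 59° be the plate's angle to the horizontal; measure y along the incline from where the plane meets the free surface. Vertical depth h = y·sinθ with sinθ = 0.857167.
The centroid is at the centre, 0.65 m below the top of the plate, so y_c = 0.64 + 0.65 = 1.29 m and h_c = 1.29 × 0.857167 = 1.10575 m.
A = π(0.65)² = 1.32732 m².
Resultant F = γ·h_c·A = 13.46913 × 1.10575 × 1.32732 = 19.7684 kN.
I_c = πr⁴/4 = π × 0.65⁴/4 = 0.140198 m⁴.
Centre of pressure: y_p = y_c + I_c/(y_c·A) = 1.29 + 0.140198/(1.29 × 1.32732) = 1.29 + 0.0818797 = 1.37188 m along the plane.
The resultant acts 0.65 + 0.0818797 = 0.73188 m (along the plate) below the hinge at the top edge, so the moment about the hinge is M = F × 0.73188 = 19.7684 × 0.73188 = 14.4681 kN·m.
A normal force at the bottom, 1.3 m from the hinge, must supply this moment: P = 14.4681/1.3 = 11.1293 kN.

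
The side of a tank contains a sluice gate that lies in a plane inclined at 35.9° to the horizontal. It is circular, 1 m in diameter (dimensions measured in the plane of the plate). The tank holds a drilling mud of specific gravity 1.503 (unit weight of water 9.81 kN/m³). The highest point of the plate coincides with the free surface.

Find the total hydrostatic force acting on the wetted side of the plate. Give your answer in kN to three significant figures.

F ≈ 3.40 kN

γ = 1.503 × 9.81 = 14.74443 kN/m³.
Let θ = 35.9° be the plate's angle to the horizontal; measure y along the incline from where the plane meets the free surface. Vertical depth h = y·sinθ with sinθ = 0.586372.
The centroid is at the centre, 0.5 m below the top of the plate, so y_c = 0.5 m and h_c = 0.5 × 0.586372 = 0.293186 m.
A = π(0.5)² = 0.785398 m².
Resultant F = γ·h_c·A = 14.74443 × 0.293186 × 0.785398 = 3.39517 kN.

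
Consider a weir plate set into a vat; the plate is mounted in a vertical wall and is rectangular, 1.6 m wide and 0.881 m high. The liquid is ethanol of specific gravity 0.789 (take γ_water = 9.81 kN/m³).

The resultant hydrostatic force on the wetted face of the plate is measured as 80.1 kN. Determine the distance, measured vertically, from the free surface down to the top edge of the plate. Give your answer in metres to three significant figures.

γ = 0.789 × 9.81 = 7.74009 kN/m³.
A = 1.6 × 0.881 = 1.4096 m².
From F = γ·h_c·A, the centroid depth is h_c = 80.1/(7.74009 × 1.4096) = 7.3416 m.
The centroid lies 0.881/2 = 0.4405 m below the top edge, so the top edge sits at h_top = 7.3416 − 0.4405 = 6.9011 m below the surface.

d_top ≈ 6.90 m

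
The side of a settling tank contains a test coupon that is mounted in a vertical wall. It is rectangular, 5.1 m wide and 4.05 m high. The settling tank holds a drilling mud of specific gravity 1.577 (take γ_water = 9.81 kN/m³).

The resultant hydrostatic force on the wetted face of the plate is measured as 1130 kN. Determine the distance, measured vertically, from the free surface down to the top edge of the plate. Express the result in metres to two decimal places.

d_top ≈ 1.51 m

γ = 1.577 × 9.81 = 15.47037 kN/m³.
A = 5.1 × 4.05 = 20.655 m².
From F = γ·h_c·A, the centroid depth is h_c = 1130/(15.47037 × 20.655) = 3.53633 m.
The centroid lies 4.05/2 = 2.025 m below the top edge, so the top edge sits at h_top = 3.53633 − 2.025 = 1.51133 m below the surface.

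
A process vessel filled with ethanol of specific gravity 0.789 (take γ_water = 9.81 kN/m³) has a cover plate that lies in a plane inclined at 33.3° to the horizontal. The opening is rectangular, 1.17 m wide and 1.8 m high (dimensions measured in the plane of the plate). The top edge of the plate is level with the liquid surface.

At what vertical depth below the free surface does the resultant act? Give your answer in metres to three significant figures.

h_p = 0.659 m

γ = 0.789 × 9.81 = 7.74009 kN/m³.
Let θ = 33.3° be the plate's angle to the horizontal; measure y along the incline from where the plane meets the free surface. Vertical depth h = y·sinθ with sinθ = 0.549023.
The centroid lies 1.8/2 = 0.9 m below the top edge, so y_c = 0.9 m and h_c = 0.9 × 0.549023 = 0.494121 m.
A = 1.17 × 1.8 = 2.106 m².
Resultant F = γ·h_c·A = 7.74009 × 0.494121 × 2.106 = 8.05448 kN.
I_c = b·h³/12 = 1.17 × 1.8³/12 = 0.56862 m⁴.
Centre of pressure: y_p = y_c + I_c/(y_c·A) = 0.9 + 0.56862/(0.9 × 2.106) = 0.9 + 0.3 = 1.2 m along the plane.
Vertically, h_p = y_p·sinθ = 1.2 × 0.549023 = 0.658828 m.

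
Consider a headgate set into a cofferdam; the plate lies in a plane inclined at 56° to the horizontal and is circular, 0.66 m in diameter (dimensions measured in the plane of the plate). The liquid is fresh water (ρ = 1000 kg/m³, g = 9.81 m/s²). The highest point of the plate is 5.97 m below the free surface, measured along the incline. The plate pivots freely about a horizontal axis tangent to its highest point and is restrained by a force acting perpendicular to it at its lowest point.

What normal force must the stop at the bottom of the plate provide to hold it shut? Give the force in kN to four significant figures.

P ≈ 8.879 kN

γ = ρg = 1000 × 9.81 = 9810 N/m³ = 9.81 kN/m³.
Let θ = 56° be the plate's angle to the horizontal; measure y along the incline from where the plane meets the free surface. Vertical depth h = y·sinθ with sinθ = 0.829038.
The centroid is at the centre, 0.33 m below the top of the plate, so y_c = 5.97 + 0.33 = 6.3 m and h_c = 6.3 × 0.829038 = 5.22294 m.
A = π(0.33)² = 0.342119 m².
Resultant F = γ·h_c·A = 9.81 × 5.22294 × 0.342119 = 17.5292 kN.
I_c = πr⁴/4 = π × 0.33⁴/4 = 0.0093142 m⁴.
Centre of pressure: y_p = y_c + I_c/(y_c·A) = 6.3 + 0.0093142/(6.3 × 0.342119) = 6.3 + 0.00432143 = 6.30432 m along the plane.
The resultant acts 0.33 + 0.00432143 = 0.334321 m (along the plate) below the hinge at the top edge, so the moment about the hinge is M = F × 0.334321 = 17.5292 × 0.334321 = 5.86038 kN·m.
A normal force at the bottom, 0.66 m from the hinge, must supply this moment: P = 5.86038/0.66 = 8.87936 kN.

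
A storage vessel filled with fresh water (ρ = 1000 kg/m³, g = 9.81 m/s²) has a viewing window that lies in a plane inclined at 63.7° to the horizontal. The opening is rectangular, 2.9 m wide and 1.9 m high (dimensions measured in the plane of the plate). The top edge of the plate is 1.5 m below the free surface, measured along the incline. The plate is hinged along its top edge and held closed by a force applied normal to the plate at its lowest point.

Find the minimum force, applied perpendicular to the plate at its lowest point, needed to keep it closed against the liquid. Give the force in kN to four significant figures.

P ≈ 67.03 kN

γ = ρg = 1000 × 9.81 = 9810 N/m³ = 9.81 kN/m³.
Let θ = 63.7° be the plate's angle to the horizontal; measure y along the incline from where the plane meets the free surface. Vertical depth h = y·sinθ with sinθ = 0.896486.
The centroid lies 1.9/2 = 0.95 m below the top edge, so y_c = 1.5 + 0.95 = 2.45 m and h_c = 2.45 × 0.896486 = 2.19639 m.
A = 2.9 × 1.9 = 5.51 m².
Resultant F = γ·h_c·A = 9.81 × 2.19639 × 5.51 = 118.722 kN.
I_c = b·h³/12 = 2.9 × 1.9³/12 = 1.65759 m⁴.
Centre of pressure: y_p = y_c + I_c/(y_c·A) = 2.45 + 1.65759/(2.45 × 5.51) = 2.45 + 0.122789 = 2.57279 m along the plane.
The resultant acts 0.95 + 0.122789 = 1.07279 m (along the plate) below the hinge at the top edge, so the moment about the hinge is M = F × 1.07279 = 118.722 × 1.07279 = 127.364 kN·m.
A normal force at the bottom, 1.9 m from the hinge, must supply this moment: P = 127.364/1.9 = 67.0337 kN.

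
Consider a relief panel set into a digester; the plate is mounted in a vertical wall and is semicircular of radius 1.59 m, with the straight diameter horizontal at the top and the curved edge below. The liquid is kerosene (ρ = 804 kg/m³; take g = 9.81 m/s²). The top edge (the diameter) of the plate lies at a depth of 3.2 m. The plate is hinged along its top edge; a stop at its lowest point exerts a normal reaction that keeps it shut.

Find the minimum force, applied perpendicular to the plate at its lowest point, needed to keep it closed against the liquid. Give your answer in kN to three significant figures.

P ≈ 55.0 kN

γ = ρg = 804 × 9.81 / 1000 = 7.88724 kN/m³.
The centroid of a semicircle lies 4r/(3π) = 0.674817 m from the diameter, here below the top edge, so the centroid depth is h_c = 3.2 + 0.674817 = 3.87482 m.
A = πr²/2 = π × 1.59²/2 = 3.97113 m².
Resultant F = γ·h_c·A = 7.88724 × 3.87482 × 3.97113 = 121.364 kN.
I_c = (π/8 − 8/(9π))·r⁴ = 0.109757 × 1.59⁴ = 0.701489 m⁴.
Centre of pressure: y_p = y_c + I_c/(y_c·A) = 3.87482 + 0.701489/(3.87482 × 3.97113) = 3.87482 + 0.0455885 = 3.92041 m along the plane.
The resultant acts 0.674817 + 0.0455885 = 0.720406 m (along the plate) below the hinge at the top edge, so the moment about the hinge is M = F × 0.720406 = 121.364 × 0.720406 = 87.4314 kN·m.
A normal force at the bottom, 1.59 m from the hinge, must supply this moment: P = 87.4314/1.59 = 54.9883 kN.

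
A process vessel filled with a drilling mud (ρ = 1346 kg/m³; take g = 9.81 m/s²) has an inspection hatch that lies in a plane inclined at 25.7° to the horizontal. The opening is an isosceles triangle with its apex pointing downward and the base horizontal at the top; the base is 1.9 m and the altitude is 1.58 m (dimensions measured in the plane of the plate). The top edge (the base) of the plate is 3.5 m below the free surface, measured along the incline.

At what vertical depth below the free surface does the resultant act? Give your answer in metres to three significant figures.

γ = ρg = 1346 × 9.81 / 1000 = 13.20426 kN/m³.
Let θ = 25.7° be the plate's angle to the horizontal; measure y along the incline from where the plane meets the free surface. Vertical depth h = y·sinθ with sinθ = 0.433659.
With the apex down, the centroid sits h/3 = 1.58/3 = 0.526667 m below the base (the top edge), so y_c = 3.5 + 0.526667 = 4.02667 m and h_c = 4.02667 × 0.433659 = 1.7462 m.
A = ½ × 1.9 × 1.58 = 1.501 m².
Resultant F = γ·h_c·A = 13.20426 × 1.7462 × 1.501 = 34.609 kN.
I_c = b·h³/36 = 1.9 × 1.58³/36 = 0.208172 m⁴.
Centre of pressure: y_p = y_c + I_c/(y_c·A) = 4.02667 + 0.208172/(4.02667 × 1.501) = 4.02667 + 0.0344426 = 4.06111 m along the plane.
Vertically, h_p = y_p·sinθ = 4.06111 × 0.433659 = 1.76114 m.

h_p = 1.76 m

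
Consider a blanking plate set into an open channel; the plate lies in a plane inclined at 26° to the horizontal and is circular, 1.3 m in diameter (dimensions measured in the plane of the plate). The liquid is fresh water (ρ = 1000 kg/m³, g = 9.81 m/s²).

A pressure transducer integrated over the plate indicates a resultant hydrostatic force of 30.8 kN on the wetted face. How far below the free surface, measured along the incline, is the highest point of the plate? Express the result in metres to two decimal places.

γ = ρg = 1000 × 9.81 = 9810 N/m³ = 9.81 kN/m³.
A = π(0.65)² = 1.32732 m².
From F = γ·h_c·A, the centroid depth is h_c = 30.8/(9.81 × 1.32732) = 2.36541 m.
Let θ = 26° be the plate's angle to the horizontal; measure y along the incline from where the plane meets the free surface. Vertical depth h = y·sinθ with sinθ = 0.438371.
Along the incline, y_c = h_c/sinθ = 2.36541/0.438371 = 5.39591 m.
The centroid is at the centre, 0.65 m below the top of the plate, so the highest point sits at y_top = 5.39591 − 0.65 = 4.74591 m along the incline.

y_top ≈ 4.75 m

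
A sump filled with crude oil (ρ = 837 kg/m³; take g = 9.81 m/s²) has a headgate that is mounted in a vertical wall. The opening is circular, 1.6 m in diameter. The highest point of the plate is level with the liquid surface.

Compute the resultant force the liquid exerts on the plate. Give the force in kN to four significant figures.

γ = ρg = 837 × 9.81 / 1000 = 8.21097 kN/m³.
The centroid is at the centre, 0.8 m below the top of the plate, so the centroid depth is h_c = 0.8 m.
A = π(0.8)² = 2.01062 m².
Resultant F = γ·h_c·A = 8.21097 × 0.8 × 2.01062 = 13.2073 kN.

F ≈ 13.21 kN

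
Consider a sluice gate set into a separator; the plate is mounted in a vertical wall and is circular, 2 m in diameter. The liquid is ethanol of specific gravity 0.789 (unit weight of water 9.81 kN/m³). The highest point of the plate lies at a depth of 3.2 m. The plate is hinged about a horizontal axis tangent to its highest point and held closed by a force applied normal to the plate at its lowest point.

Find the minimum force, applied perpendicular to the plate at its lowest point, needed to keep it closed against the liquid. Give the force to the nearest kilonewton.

P ≈ 54 kN

γ = 0.789 × 9.81 = 7.74009 kN/m³.
The centroid is at the centre, 1 m below the top of the plate, so the centroid depth is h_c = 3.2 + 1 = 4.2 m.
A = π(1)² = 3.14159 m².
Resultant F = γ·h_c·A = 7.74009 × 4.2 × 3.14159 = 102.128 kN.
I_c = πr⁴/4 = π × 1⁴/4 = 0.785398 m⁴.
Centre of pressure: y_p = y_c + I_c/(y_c·A) = 4.2 + 0.785398/(4.2 × 3.14159) = 4.2 + 0.0595238 = 4.25952 m along the plane.
The resultant acts 1 + 0.0595238 = 1.05952 m (along the plate) below the hinge at the top edge, so the moment about the hinge is M = F × 1.05952 = 102.128 × 1.05952 = 108.207 kN·m.
A normal force at the bottom, 2 m from the hinge, must supply this moment: P = 108.207/2 = 54.1035 kN.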